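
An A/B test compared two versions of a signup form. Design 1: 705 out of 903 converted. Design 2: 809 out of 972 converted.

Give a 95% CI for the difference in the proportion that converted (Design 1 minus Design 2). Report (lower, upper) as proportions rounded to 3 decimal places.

First, p̂₁ = 705/903 = 0.7807; p̂₂ = 809/972 = 0.8323.
The two standard errors are √(0.7807×0.2193/903) = 0.01377 and √(0.8323×0.1677/972) = 0.01198.
Because the samples are independent, SE_diff = √(0.01377² + 0.01198²) = 0.01825.
Using z* = 1.960 for 95%, ME = 1.960 × 0.01825 = 0.03577.
p̂₁ − p̂₂ = -0.0516; interval -0.0516 ± 0.03577 gives (-0.087, -0.016).

(-0.087, -0.016)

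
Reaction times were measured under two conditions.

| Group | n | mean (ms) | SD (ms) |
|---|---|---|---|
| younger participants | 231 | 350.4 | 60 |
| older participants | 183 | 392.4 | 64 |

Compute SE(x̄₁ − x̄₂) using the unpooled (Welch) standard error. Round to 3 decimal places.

SE₁ = s₁/√n₁ = 60/√231 = 3.9477; SE₂ = 64/√183 = 4.7310.
Independent samples, unequal variances: SE_diff = √(SE₁² + SE₂²) = √(15.58433529 + 22.382361) = 6.1617.

6.162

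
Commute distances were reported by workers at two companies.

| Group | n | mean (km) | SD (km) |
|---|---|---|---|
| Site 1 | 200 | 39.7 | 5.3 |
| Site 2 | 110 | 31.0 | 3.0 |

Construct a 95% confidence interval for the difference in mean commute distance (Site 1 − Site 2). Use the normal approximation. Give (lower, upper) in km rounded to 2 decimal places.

(7.78, 9.62)

SE₁ = s₁/√n₁ = 5.3/√200 = 0.3748; SE₂ = 3.0/√110 = 0.2860.
Independent samples, unequal variances: SE_diff = √(SE₁² + SE₂²) = √(0.14047504 + 0.081796) = 0.4715.
z* = 1.960, so margin of error = 1.960 × 0.4715 = 0.9241.
Difference in means = 39.7 − 31.0 = 8.7000.
8.7000 ± 0.9241 → (7.78, 9.62).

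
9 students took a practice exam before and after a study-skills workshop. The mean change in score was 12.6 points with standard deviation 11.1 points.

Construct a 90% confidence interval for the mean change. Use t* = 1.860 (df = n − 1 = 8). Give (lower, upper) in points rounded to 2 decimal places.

(5.72, 19.48)

Paired design: SE = s_d/√n = 11.1/√9 = 3.7000.
t* = 1.860; margin of error = 1.860 × 3.7000 = 6.8820.
12.6 ± 6.8820 → (5.72, 19.48).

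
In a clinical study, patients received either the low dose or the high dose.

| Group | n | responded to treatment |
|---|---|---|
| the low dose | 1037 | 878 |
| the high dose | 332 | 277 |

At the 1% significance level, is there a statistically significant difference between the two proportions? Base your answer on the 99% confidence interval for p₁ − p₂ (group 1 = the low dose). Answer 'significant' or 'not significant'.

p̂₁ = 878/1037 = 0.8467 and p̂₂ = 277/332 = 0.8343.
SE₁ = √(p̂₁(1−p̂₁)/n₁) = √(0.8467·0.1533/1037) = 0.01119; SE₂ = √(0.8343·0.1657/332) = 0.02041.
Independent samples: SE of the difference = √(SE₁² + SE₂²) = √(0.0001252161 + 0.0004165681) = 0.02328.
z* for 99% confidence is 2.576, so the margin of error is 2.576 × 0.02328 = 0.05997.
Point estimate p̂₁ − p̂₂ = 0.8467 − 0.8343 = 0.0124.
0.0124 ± 0.05997 → (-0.04757, 0.07237).
The interval (-0.04757, 0.07237) contains 0, so the difference is not significant.

not significant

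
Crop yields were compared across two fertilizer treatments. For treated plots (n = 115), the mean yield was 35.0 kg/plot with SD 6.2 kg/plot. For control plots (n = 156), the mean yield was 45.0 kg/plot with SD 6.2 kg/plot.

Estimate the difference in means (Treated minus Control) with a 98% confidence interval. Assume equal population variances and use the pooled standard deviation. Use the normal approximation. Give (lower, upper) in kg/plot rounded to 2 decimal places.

s_p = √[((n₁−1)s₁² + (n₂−1)s₂²)/(n₁+n₂−2)] = √[(114·6.2² + 155·6.2²)/269] = 6.2000.
SE = 6.2000·√(1/115 + 1/156) = 0.7620.
With z* = 2.326, margin = 2.326 × 0.7620 = 1.7724.
x̄₁ − x̄₂ = 35.0 − 45.0 = -10.0000; interval -10.0000 ± 1.7724 = (-11.77, -8.23).

(-11.77, -8.23)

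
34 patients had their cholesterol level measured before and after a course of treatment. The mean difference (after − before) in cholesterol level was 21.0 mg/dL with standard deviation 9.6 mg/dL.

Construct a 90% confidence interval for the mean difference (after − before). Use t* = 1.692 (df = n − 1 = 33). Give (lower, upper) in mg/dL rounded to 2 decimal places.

This is a matched-pairs design, so SE = s_d/√n = 9.6/√34 = 1.6464.
Margin = 1.692 × 1.6464 = 2.7857; the interval is 21.0 ± 2.7857 = (18.21, 23.79).

(18.21, 23.79)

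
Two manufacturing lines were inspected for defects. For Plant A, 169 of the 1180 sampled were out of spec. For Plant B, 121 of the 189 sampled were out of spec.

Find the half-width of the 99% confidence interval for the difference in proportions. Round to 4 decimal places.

First, p̂₁ = 169/1180 = 0.1432; p̂₂ = 121/189 = 0.6402.
The two standard errors are √(0.1432×0.8568/1180) = 0.01020 and √(0.6402×0.3598/189) = 0.03491.
Because the samples are independent, SE_diff = √(0.01020² + 0.03491²) = 0.03637.
Using z* = 2.576 for 99%, ME = 2.576 × 0.03637 = 0.09369.

0.0937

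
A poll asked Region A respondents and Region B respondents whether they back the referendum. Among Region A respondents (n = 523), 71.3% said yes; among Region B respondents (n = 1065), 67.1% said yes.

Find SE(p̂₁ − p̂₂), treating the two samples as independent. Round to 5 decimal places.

SE₁ = √(p̂₁(1−p̂₁)/n₁) = √(0.7130·0.2870/523) = 0.01978; SE₂ = √(0.6710·0.3290/1065) = 0.01440.
Independent samples: SE of the difference = √(SE₁² + SE₂²) = √(0.0003912484 + 0.00020736) = 0.02447.

0.02447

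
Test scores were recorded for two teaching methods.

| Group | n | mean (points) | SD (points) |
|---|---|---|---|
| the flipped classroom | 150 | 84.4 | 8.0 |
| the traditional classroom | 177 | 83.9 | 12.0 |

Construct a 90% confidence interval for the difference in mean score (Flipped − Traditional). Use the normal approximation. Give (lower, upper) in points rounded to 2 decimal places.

(-1.33, 2.33)

Per-group SEs: s₁/√n₁ = 8.0/√150 = 0.6532, s₂/√n₂ = 12.0/√177 = 0.9020.
Unpooled SE of the difference: √(0.42667024 + 0.813604) = 1.1137.
Margin of error = z* · SE = 1.645 × 1.1137 = 1.8320.
x̄₁ − x̄₂ = 84.4 − 83.9 = 0.5000.
CI: 0.5000 ± 1.8320 = (-1.33, 2.33).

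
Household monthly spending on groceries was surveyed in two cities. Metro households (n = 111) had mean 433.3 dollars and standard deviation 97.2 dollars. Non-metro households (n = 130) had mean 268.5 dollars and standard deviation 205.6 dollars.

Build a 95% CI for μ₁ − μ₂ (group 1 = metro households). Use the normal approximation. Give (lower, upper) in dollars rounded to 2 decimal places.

(125.10, 204.50)

SE₁ = s₁/√n₁ = 97.2/√111 = 9.2258; SE₂ = 205.6/√130 = 18.0323.
Independent samples, unequal variances: SE_diff = √(SE₁² + SE₂²) = √(85.11538564 + 325.16384329) = 20.2554.
z* = 1.960, so margin of error = 1.960 × 20.2554 = 39.7006.
Difference in means = 433.3 − 268.5 = 164.8000.
164.8000 ± 39.7006 → (125.10, 204.50).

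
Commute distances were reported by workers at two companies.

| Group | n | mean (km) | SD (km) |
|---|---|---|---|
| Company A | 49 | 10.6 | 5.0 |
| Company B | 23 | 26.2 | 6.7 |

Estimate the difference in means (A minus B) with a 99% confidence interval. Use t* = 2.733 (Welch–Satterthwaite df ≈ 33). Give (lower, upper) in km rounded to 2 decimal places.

Standard errors of each mean: 5.0/√49 = 0.7143 and 6.7/√23 = 1.3970.
SE(x̄₁ − x̄₂) = √(0.7143² + 1.3970²) = 1.5690 for independent samples with unequal variances.
With t* = 2.733, the margin is 2.733 × 1.5690 = 4.2881.
x̄₁ − x̄₂ = 10.6 − 26.2 = -15.6000; the interval is -15.6000 ± 4.2881 = (-19.89, -11.31).

(-19.89, -11.31)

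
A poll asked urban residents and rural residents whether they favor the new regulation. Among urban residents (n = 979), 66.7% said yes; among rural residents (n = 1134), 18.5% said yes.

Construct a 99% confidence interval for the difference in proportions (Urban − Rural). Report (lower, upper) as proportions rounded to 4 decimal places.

(0.4331, 0.5309)

Each SE is √(p̂(1−p̂)/n): √(0.6670·0.3330/979) = 0.01506 and √(0.1850·0.8150/1134) = 0.01153.
SE(p̂₁ − p̂₂) = √(SE₁² + SE₂²) = √(0.0002268036 + 0.0001329409) = 0.01897, since the two samples are independent.
At 99% confidence z* = 2.576; margin = 2.576 × 0.01897 = 0.04887.
The difference is 0.6670 − 0.1850 = 0.4820, so the interval is 0.4820 ± 0.04887 = (0.4331, 0.5309).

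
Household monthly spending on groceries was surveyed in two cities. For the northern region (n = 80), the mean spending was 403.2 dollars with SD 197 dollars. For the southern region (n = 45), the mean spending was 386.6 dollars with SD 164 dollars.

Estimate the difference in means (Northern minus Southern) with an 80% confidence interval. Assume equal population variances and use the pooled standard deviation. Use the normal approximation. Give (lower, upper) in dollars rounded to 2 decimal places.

s_p = √[((n₁−1)s₁² + (n₂−1)s₂²)/(n₁+n₂−2)] = √[(79·197² + 44·164²)/123] = 185.8694.
SE = 185.8694·√(1/80 + 1/45) = 34.6347.
With z* = 1.282, margin = 1.282 × 34.6347 = 44.4017.
x̄₁ − x̄₂ = 403.2 − 386.6 = 16.6000; interval 16.6000 ± 44.4017 = (-27.80, 61.00).

(-27.80, 61.00)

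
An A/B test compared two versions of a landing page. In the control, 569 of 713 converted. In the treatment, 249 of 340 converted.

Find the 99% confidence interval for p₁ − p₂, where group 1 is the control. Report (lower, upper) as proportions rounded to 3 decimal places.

(-0.007, 0.139)

p̂₁ = 569/713 = 0.7980 and p̂₂ = 249/340 = 0.7324.
SE₁ = √(p̂₁(1−p̂₁)/n₁) = √(0.7980·0.2020/713) = 0.01504; SE₂ = √(0.7324·0.2676/340) = 0.02401.
Independent samples: SE of the difference = √(SE₁² + SE₂²) = √(0.0002262016 + 0.0005764801) = 0.02833.
z* for 99% confidence is 2.576, so the margin of error is 2.576 × 0.02833 = 0.07298.
Point estimate p̂₁ − p̂₂ = 0.7980 − 0.7324 = 0.0656.
0.0656 ± 0.07298 → (-0.007, 0.139).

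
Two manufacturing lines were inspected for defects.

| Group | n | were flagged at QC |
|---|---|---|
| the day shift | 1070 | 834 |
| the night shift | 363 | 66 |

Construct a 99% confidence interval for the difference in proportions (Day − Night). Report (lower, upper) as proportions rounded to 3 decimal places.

(0.536, 0.659)

p̂₁ = 834/1070 = 0.7794 and p̂₂ = 66/363 = 0.1818.
SE₁ = √(p̂₁(1−p̂₁)/n₁) = √(0.7794·0.2206/1070) = 0.01268; SE₂ = √(0.1818·0.8182/363) = 0.02024.
Independent samples: SE of the difference = √(SE₁² + SE₂²) = √(0.0001607824 + 0.0004096576) = 0.02388.
z* for 99% confidence is 2.576, so the margin of error is 2.576 × 0.02388 = 0.06151.
Point estimate p̂₁ − p̂₂ = 0.7794 − 0.1818 = 0.5976.
0.5976 ± 0.06151 → (0.536, 0.659).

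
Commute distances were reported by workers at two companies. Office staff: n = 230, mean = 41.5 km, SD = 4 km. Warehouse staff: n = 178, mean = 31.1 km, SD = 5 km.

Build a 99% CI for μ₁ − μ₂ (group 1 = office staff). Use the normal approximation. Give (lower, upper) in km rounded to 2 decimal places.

Standard errors of each mean: 4/√230 = 0.2638 and 5/√178 = 0.3748.
SE(x̄₁ − x̄₂) = √(0.2638² + 0.3748²) = 0.4583 for independent samples with unequal variances.
With z* = 2.576, the margin is 2.576 × 0.4583 = 1.1806.
x̄₁ − x̄₂ = 41.5 − 31.1 = 10.4000; the interval is 10.4000 ± 1.1806 = (9.22, 11.58).

(9.22, 11.58)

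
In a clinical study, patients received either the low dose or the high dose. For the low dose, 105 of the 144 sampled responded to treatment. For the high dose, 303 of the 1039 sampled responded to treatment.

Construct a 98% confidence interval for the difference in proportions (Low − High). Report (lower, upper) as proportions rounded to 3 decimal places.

First, p̂₁ = 105/144 = 0.7292; p̂₂ = 303/1039 = 0.2916.
The two standard errors are √(0.7292×0.2708/144) = 0.03703 and √(0.2916×0.7084/1039) = 0.01410.
Because the samples are independent, SE_diff = √(0.03703² + 0.01410²) = 0.03962.
Using z* = 2.326 for 98%, ME = 2.326 × 0.03962 = 0.09216.
p̂₁ − p̂₂ = 0.4376; interval 0.4376 ± 0.09216 gives (0.345, 0.530).

(0.345, 0.530)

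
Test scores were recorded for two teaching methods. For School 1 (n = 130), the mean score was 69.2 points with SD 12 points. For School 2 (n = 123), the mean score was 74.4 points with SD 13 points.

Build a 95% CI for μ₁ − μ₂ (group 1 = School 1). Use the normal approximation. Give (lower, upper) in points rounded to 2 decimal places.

(-8.29, -2.11)

Standard errors of each mean: 12/√130 = 1.0525 and 13/√123 = 1.1722.
SE(x̄₁ − x̄₂) = √(1.0525² + 1.1722²) = 1.5754 for independent samples with unequal variances.
With z* = 1.960, the margin is 1.960 × 1.5754 = 3.0878.
x̄₁ − x̄₂ = 69.2 − 74.4 = -5.2000; the interval is -5.2000 ± 3.0878 = (-8.29, -2.11).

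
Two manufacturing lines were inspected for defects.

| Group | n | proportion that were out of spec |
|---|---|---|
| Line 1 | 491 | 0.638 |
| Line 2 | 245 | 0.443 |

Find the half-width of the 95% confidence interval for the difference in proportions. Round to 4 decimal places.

The two standard errors are √(0.6380×0.3620/491) = 0.02169 and √(0.4430×0.5570/245) = 0.03174.
Because the samples are independent, SE_diff = √(0.02169² + 0.03174²) = 0.03844.
Using z* = 1.960 for 95%, ME = 1.960 × 0.03844 = 0.07534.

0.0753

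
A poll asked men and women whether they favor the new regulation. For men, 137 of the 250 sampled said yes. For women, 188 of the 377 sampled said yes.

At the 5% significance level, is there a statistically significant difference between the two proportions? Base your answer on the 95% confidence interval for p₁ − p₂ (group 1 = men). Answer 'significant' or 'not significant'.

First, p̂₁ = 137/250 = 0.5480; p̂₂ = 188/377 = 0.4987.
The two standard errors are √(0.5480×0.4520/250) = 0.03148 and √(0.4987×0.5013/377) = 0.02575.
Because the samples are independent, SE_diff = √(0.03148² + 0.02575²) = 0.04067.
Using z* = 1.960 for 95%, ME = 1.960 × 0.04067 = 0.07971.
p̂₁ − p̂₂ = 0.0493; interval 0.0493 ± 0.07971 gives (-0.03041, 0.12901).
The interval (-0.03041, 0.12901) contains 0, so the difference is not significant.

not significant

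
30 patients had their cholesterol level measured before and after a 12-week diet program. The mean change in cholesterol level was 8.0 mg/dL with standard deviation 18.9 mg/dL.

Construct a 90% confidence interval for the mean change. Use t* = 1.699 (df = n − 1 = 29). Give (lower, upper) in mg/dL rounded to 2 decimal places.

This is a matched-pairs design, so SE = s_d/√n = 18.9/√30 = 3.4507.
Margin = 1.699 × 3.4507 = 5.8627; the interval is 8.0 ± 5.8627 = (2.14, 13.86).

(2.14, 13.86)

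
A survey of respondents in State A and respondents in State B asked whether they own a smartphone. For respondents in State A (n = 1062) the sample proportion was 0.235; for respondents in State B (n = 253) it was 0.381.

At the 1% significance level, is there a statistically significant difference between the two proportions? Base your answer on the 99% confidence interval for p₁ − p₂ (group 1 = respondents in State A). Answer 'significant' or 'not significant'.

significant

The two standard errors are √(0.2350×0.7650/1062) = 0.01301 and √(0.3810×0.6190/253) = 0.03053.
Because the samples are independent, SE_diff = √(0.01301² + 0.03053²) = 0.03319.
Using z* = 2.576 for 99%, ME = 2.576 × 0.03319 = 0.08550.
p̂₁ − p̂₂ = -0.1460; interval -0.1460 ± 0.08550 gives (-0.23150, -0.06050).
The interval (-0.23150, -0.06050) does not contain 0, so the difference is significant.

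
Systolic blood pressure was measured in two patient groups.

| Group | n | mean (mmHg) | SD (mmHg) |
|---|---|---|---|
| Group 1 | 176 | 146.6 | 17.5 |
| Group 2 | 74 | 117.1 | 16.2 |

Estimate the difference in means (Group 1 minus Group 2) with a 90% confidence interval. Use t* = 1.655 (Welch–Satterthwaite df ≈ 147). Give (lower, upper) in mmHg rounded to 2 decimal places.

Standard errors of each mean: 17.5/√176 = 1.3191 and 16.2/√74 = 1.8832.
SE(x̄₁ − x̄₂) = √(1.3191² + 1.8832²) = 2.2992 for independent samples with unequal variances.
With t* = 1.655, the margin is 1.655 × 2.2992 = 3.8052.
x̄₁ − x̄₂ = 146.6 − 117.1 = 29.5000; the interval is 29.5000 ± 3.8052 = (25.69, 33.31).

(25.69, 33.31)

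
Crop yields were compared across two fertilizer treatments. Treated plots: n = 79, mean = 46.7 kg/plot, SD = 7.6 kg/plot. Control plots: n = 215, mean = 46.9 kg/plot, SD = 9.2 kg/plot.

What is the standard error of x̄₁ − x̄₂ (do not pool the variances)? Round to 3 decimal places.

Standard errors of each mean: 7.6/√79 = 0.8551 and 9.2/√215 = 0.6274.
SE(x̄₁ − x̄₂) = √(0.8551² + 0.6274²) = 1.0606 for independent samples with unequal variances.

1.061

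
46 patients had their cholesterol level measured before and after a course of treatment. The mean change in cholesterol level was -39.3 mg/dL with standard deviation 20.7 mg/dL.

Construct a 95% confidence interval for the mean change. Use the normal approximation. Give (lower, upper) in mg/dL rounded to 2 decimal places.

Paired design: SE = s_d/√n = 20.7/√46 = 3.0520.
z* = 1.960; margin of error = 1.960 × 3.0520 = 5.9819.
-39.3 ± 5.9819 → (-45.28, -33.32).

(-45.28, -33.32)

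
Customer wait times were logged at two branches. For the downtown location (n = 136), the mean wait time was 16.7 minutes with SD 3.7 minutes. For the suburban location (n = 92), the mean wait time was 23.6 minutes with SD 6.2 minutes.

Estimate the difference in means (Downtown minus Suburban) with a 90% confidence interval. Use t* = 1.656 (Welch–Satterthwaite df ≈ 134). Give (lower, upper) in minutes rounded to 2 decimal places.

(-8.09, -5.71)

Standard errors of each mean: 3.7/√136 = 0.3173 and 6.2/√92 = 0.6464.
SE(x̄₁ − x̄₂) = √(0.3173² + 0.6464²) = 0.7201 for independent samples with unequal variances.
With t* = 1.656, the margin is 1.656 × 0.7201 = 1.1925.
x̄₁ − x̄₂ = 16.7 − 23.6 = -6.9000; the interval is -6.9000 ± 1.1925 = (-8.09, -5.71).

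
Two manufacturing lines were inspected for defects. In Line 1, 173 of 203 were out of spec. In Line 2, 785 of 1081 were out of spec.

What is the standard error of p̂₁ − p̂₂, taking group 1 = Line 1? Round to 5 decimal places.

p̂₁ = 173/203 = 0.8522 and p̂₂ = 785/1081 = 0.7262.
SE₁ = √(p̂₁(1−p̂₁)/n₁) = √(0.8522·0.1478/203) = 0.02491; SE₂ = √(0.7262·0.2738/1081) = 0.01356.
Independent samples: SE of the difference = √(SE₁² + SE₂²) = √(0.0006205081 + 0.0001838736) = 0.02836.

0.02836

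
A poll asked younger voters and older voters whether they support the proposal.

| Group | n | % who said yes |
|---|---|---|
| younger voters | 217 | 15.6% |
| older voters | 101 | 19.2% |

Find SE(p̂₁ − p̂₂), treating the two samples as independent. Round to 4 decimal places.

SE₁ = √(p̂₁(1−p̂₁)/n₁) = √(0.1560·0.8440/217) = 0.02463; SE₂ = √(0.1920·0.8080/101) = 0.03919.
Independent samples: SE of the difference = √(SE₁² + SE₂²) = √(0.0006066369 + 0.0015358561) = 0.04629.

0.0463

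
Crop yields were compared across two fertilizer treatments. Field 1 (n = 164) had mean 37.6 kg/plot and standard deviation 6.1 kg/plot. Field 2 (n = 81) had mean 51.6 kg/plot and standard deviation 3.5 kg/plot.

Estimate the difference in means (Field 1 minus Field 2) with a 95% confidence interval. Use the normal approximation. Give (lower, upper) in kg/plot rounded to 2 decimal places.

(-15.21, -12.79)

Standard errors of each mean: 6.1/√164 = 0.4763 and 3.5/√81 = 0.3889.
SE(x̄₁ − x̄₂) = √(0.4763² + 0.3889²) = 0.6149 for independent samples with unequal variances.
With z* = 1.960, the margin is 1.960 × 0.6149 = 1.2052.
x̄₁ − x̄₂ = 37.6 − 51.6 = -14.0000; the interval is -14.0000 ± 1.2052 = (-15.21, -12.79).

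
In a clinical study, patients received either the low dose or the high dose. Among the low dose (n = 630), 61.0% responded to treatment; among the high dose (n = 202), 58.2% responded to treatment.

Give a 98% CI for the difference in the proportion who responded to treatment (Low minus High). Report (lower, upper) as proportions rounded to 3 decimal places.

The two standard errors are √(0.6100×0.3900/630) = 0.01943 and √(0.5820×0.4180/202) = 0.03470.
Because the samples are independent, SE_diff = √(0.01943² + 0.03470²) = 0.03977.
Using z* = 2.326 for 98%, ME = 2.326 × 0.03977 = 0.09251.
p̂₁ − p̂₂ = 0.0280; interval 0.0280 ± 0.09251 gives (-0.065, 0.121).

(-0.065, 0.121)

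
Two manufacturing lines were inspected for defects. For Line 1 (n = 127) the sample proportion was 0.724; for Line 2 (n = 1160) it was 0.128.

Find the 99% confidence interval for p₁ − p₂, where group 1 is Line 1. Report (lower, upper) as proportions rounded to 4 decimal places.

(0.4907, 0.7013)

SE₁ = √(p̂₁(1−p̂₁)/n₁) = √(0.7240·0.2760/127) = 0.03967; SE₂ = √(0.1280·0.8720/1160) = 0.00981.
Independent samples: SE of the difference = √(SE₁² + SE₂²) = √(0.0015737089 + 0.0000962361) = 0.04086.
z* for 99% confidence is 2.576, so the margin of error is 2.576 × 0.04086 = 0.10526.
Point estimate p̂₁ − p̂₂ = 0.7240 − 0.1280 = 0.5960.
0.5960 ± 0.10526 → (0.4907, 0.7013).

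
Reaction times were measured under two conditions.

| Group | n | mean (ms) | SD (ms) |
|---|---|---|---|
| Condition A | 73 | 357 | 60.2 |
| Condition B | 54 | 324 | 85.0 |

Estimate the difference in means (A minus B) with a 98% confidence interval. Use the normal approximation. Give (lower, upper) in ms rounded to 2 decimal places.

(1.50, 64.50)

SE₁ = s₁/√n₁ = 60.2/√73 = 7.0459; SE₂ = 85.0/√54 = 11.5670.
Independent samples, unequal variances: SE_diff = √(SE₁² + SE₂²) = √(49.64470681 + 133.795489) = 13.5440.
z* = 2.326, so margin of error = 2.326 × 13.5440 = 31.5033.
Difference in means = 357 − 324 = 33.0000.
33.0000 ± 31.5033 → (1.50, 64.50).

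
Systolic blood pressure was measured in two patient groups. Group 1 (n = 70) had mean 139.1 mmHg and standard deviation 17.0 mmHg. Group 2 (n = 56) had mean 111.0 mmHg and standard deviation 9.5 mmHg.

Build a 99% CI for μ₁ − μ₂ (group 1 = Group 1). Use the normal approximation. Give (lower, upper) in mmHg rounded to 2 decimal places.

SE₁ = s₁/√n₁ = 17.0/√70 = 2.0319; SE₂ = 9.5/√56 = 1.2695.
Independent samples, unequal variances: SE_diff = √(SE₁² + SE₂²) = √(4.12861761 + 1.61163025) = 2.3959.
z* = 2.576, so margin of error = 2.576 × 2.3959 = 6.1718.
Difference in means = 139.1 − 111.0 = 28.1000.
28.1000 ± 6.1718 → (21.93, 34.27).

(21.93, 34.27)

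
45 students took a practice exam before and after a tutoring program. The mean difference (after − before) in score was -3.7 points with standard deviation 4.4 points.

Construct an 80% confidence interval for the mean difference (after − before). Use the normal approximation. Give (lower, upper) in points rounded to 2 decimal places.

(-4.54, -2.86)

This is a matched-pairs design, so SE = s_d/√n = 4.4/√45 = 0.6559.
Margin = 1.282 × 0.6559 = 0.8409; the interval is -3.7 ± 0.8409 = (-4.54, -2.86).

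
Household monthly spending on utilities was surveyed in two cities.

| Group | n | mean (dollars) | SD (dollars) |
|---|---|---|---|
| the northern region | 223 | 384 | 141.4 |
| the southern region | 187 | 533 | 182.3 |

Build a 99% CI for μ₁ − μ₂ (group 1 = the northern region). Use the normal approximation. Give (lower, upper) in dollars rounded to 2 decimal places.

Per-group SEs: s₁/√n₁ = 141.4/√223 = 9.4688, s₂/√n₂ = 182.3/√187 = 13.3311.
Unpooled SE of the difference: √(89.65817344 + 177.71822721) = 16.3516.
Margin of error = z* · SE = 2.576 × 16.3516 = 42.1217.
x̄₁ − x̄₂ = 384 − 533 = -149.0000.
CI: -149.0000 ± 42.1217 = (-191.12, -106.88).

(-191.12, -106.88)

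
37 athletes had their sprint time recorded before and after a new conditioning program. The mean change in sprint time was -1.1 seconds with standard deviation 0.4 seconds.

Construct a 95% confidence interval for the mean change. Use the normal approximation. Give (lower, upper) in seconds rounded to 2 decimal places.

Paired design: SE = s_d/√n = 0.4/√37 = 0.0658.
z* = 1.960; margin of error = 1.960 × 0.0658 = 0.1290.
-1.1 ± 0.1290 → (-1.23, -0.97).

(-1.23, -0.97)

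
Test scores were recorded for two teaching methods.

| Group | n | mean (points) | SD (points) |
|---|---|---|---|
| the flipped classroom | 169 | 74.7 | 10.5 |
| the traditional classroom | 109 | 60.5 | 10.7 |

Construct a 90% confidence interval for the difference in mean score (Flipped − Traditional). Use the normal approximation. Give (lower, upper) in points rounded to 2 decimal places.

Per-group SEs: s₁/√n₁ = 10.5/√169 = 0.8077, s₂/√n₂ = 10.7/√109 = 1.0249.
Unpooled SE of the difference: √(0.65237929 + 1.05042001) = 1.3049.
Margin of error = z* · SE = 1.645 × 1.3049 = 2.1466.
x̄₁ − x̄₂ = 74.7 − 60.5 = 14.2000.
CI: 14.2000 ± 2.1466 = (12.05, 16.35).

(12.05, 16.35)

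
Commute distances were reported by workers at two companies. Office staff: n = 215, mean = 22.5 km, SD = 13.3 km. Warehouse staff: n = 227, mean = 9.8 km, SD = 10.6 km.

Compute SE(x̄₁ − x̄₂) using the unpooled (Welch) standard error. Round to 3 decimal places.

1.148

SE₁ = s₁/√n₁ = 13.3/√215 = 0.9071; SE₂ = 10.6/√227 = 0.7035.
Independent samples, unequal variances: SE_diff = √(SE₁² + SE₂²) = √(0.82283041 + 0.49491225) = 1.1479.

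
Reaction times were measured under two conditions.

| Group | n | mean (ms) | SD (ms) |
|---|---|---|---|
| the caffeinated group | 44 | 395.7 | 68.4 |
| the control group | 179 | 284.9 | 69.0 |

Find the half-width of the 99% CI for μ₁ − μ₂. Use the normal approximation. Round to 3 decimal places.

29.700

Per-group SEs: s₁/√n₁ = 68.4/√44 = 10.3117, s₂/√n₂ = 69.0/√179 = 5.1573.
Unpooled SE of the difference: √(106.33115689 + 26.59774329) = 11.5295.
Margin of error = z* · SE = 2.576 × 11.5295 = 29.7000.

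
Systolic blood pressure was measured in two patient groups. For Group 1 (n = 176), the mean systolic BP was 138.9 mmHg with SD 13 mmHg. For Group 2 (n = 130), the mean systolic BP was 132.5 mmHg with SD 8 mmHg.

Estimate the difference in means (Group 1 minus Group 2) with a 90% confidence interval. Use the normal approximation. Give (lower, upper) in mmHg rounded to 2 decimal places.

(4.42, 8.38)

Standard errors of each mean: 13/√176 = 0.9799 and 8/√130 = 0.7016.
SE(x̄₁ − x̄₂) = √(0.9799² + 0.7016²) = 1.2052 for independent samples with unequal variances.
With z* = 1.645, the margin is 1.645 × 1.2052 = 1.9826.
x̄₁ − x̄₂ = 138.9 − 132.5 = 6.4000; the interval is 6.4000 ± 1.9826 = (4.42, 8.38).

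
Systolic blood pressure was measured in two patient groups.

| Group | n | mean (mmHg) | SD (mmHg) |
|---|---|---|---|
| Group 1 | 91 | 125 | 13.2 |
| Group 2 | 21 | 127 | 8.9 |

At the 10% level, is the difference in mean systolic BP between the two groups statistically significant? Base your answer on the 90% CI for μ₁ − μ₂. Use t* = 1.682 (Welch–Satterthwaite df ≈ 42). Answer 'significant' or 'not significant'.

Standard errors of each mean: 13.2/√91 = 1.3837 and 8.9/√21 = 1.9421.
SE(x̄₁ − x̄₂) = √(1.3837² + 1.9421²) = 2.3846 for independent samples with unequal variances.
With t* = 1.682, the margin is 1.682 × 2.3846 = 4.0109.
x̄₁ − x̄₂ = 125 − 127 = -2.0000; the interval is -2.0000 ± 4.0109 = (-6.0109, 2.0109).
The interval (-6.0109, 2.0109) contains 0, so the difference is not significant.

not significant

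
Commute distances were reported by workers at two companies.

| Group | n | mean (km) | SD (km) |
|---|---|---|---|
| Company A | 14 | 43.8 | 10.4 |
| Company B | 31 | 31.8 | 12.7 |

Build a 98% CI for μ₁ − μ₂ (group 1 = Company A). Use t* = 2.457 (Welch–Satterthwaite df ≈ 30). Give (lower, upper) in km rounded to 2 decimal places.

(3.17, 20.83)

SE₁ = s₁/√n₁ = 10.4/√14 = 2.7795; SE₂ = 12.7/√31 = 2.2810.
Independent samples, unequal variances: SE_diff = √(SE₁² + SE₂²) = √(7.72562025 + 5.202961) = 3.5956.
t* = 2.457, so margin of error = 2.457 × 3.5956 = 8.8344.
Difference in means = 43.8 − 31.8 = 12.0000.
12.0000 ± 8.8344 → (3.17, 20.83).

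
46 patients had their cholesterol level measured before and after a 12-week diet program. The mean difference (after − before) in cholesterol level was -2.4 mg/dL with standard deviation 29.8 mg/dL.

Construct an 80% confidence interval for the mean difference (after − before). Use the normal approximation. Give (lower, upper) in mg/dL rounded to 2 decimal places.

(-8.03, 3.23)

This is a matched-pairs design, so SE = s_d/√n = 29.8/√46 = 4.3938.
Margin = 1.282 × 4.3938 = 5.6329; the interval is -2.4 ± 5.6329 = (-8.03, 3.23).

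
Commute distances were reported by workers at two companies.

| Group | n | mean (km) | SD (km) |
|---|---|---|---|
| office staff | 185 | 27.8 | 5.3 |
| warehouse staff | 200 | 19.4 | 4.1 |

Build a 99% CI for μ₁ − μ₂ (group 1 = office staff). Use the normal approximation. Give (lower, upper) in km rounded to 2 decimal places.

(7.15, 9.65)

Per-group SEs: s₁/√n₁ = 5.3/√185 = 0.3897, s₂/√n₂ = 4.1/√200 = 0.2899.
Unpooled SE of the difference: √(0.15186609 + 0.08404201) = 0.4857.
Margin of error = z* · SE = 2.576 × 0.4857 = 1.2512.
x̄₁ − x̄₂ = 27.8 − 19.4 = 8.4000.
CI: 8.4000 ± 1.2512 = (7.15, 9.65).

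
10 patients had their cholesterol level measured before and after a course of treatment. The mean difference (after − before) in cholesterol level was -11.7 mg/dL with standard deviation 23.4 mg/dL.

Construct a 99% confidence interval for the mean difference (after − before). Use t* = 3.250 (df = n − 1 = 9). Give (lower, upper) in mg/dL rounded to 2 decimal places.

This is a matched-pairs design, so SE = s_d/√n = 23.4/√10 = 7.3997.
Margin = 3.250 × 7.3997 = 24.0490; the interval is -11.7 ± 24.0490 = (-35.75, 12.35).

(-35.75, 12.35)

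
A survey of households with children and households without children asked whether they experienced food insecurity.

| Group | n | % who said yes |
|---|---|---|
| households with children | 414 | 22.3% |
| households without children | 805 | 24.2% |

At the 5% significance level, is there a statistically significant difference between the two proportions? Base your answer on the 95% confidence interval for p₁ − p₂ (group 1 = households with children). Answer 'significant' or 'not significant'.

SE₁ = √(p̂₁(1−p̂₁)/n₁) = √(0.2230·0.7770/414) = 0.02046; SE₂ = √(0.2420·0.7580/805) = 0.01510.
Independent samples: SE of the difference = √(SE₁² + SE₂²) = √(0.0004186116 + 0.00022801) = 0.02543.
z* for 95% confidence is 1.960, so the margin of error is 1.960 × 0.02543 = 0.04984.
Point estimate p̂₁ − p̂₂ = 0.2230 − 0.2420 = -0.0190.
-0.0190 ± 0.04984 → (-0.06884, 0.03084).
The interval (-0.06884, 0.03084) contains 0, so the difference is not significant.

not significant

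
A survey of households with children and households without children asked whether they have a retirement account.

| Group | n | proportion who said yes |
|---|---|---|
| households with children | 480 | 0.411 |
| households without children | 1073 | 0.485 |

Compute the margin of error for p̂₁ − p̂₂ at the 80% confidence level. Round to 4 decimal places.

Each SE is √(p̂(1−p̂)/n): √(0.4110·0.5890/480) = 0.02246 and √(0.4850·0.5150/1073) = 0.01526.
SE(p̂₁ − p̂₂) = √(SE₁² + SE₂²) = √(0.0005044516 + 0.0002328676) = 0.02715, since the two samples are independent.
At 80% confidence z* = 1.282; margin = 1.282 × 0.02715 = 0.03481.

0.0348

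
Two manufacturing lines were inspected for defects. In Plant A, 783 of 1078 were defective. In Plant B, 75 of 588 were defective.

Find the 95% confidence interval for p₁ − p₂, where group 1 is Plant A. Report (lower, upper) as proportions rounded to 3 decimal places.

First, p̂₁ = 783/1078 = 0.7263; p̂₂ = 75/588 = 0.1276.
The two standard errors are √(0.7263×0.2737/1078) = 0.01358 and √(0.1276×0.8724/588) = 0.01376.
Because the samples are independent, SE_diff = √(0.01358² + 0.01376²) = 0.01933.
Using z* = 1.960 for 95%, ME = 1.960 × 0.01933 = 0.03789.
p̂₁ − p̂₂ = 0.5987; interval 0.5987 ± 0.03789 gives (0.561, 0.637).

(0.561, 0.637)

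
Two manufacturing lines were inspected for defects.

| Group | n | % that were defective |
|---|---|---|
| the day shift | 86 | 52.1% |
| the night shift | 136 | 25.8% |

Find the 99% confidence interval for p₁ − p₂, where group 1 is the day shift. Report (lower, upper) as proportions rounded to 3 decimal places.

(0.094, 0.432)

SE₁ = √(p̂₁(1−p̂₁)/n₁) = √(0.5210·0.4790/86) = 0.05387; SE₂ = √(0.2580·0.7420/136) = 0.03752.
Independent samples: SE of the difference = √(SE₁² + SE₂²) = √(0.0029019769 + 0.0014077504) = 0.06565.
z* for 99% confidence is 2.576, so the margin of error is 2.576 × 0.06565 = 0.16911.
Point estimate p̂₁ − p̂₂ = 0.5210 − 0.2580 = 0.2630.
0.2630 ± 0.16911 → (0.094, 0.432).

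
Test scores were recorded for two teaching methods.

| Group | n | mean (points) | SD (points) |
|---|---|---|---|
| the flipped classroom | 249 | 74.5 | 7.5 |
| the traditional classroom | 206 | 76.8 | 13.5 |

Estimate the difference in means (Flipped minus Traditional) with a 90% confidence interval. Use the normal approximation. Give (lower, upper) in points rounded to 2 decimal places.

Per-group SEs: s₁/√n₁ = 7.5/√249 = 0.4753, s₂/√n₂ = 13.5/√206 = 0.9406.
Unpooled SE of the difference: √(0.22591009 + 0.88472836) = 1.0539.
Margin of error = z* · SE = 1.645 × 1.0539 = 1.7337.
x̄₁ − x̄₂ = 74.5 − 76.8 = -2.3000.
CI: -2.3000 ± 1.7337 = (-4.03, -0.57).

(-4.03, -0.57)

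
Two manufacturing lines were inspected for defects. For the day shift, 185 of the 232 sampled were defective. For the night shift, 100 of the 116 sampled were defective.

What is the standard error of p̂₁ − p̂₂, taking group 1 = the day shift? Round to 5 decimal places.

0.04149

Sample proportions: 185/232 = 0.7974, 100/116 = 0.8621.
Each SE is √(p̂(1−p̂)/n): √(0.7974·0.2026/232) = 0.02639 and √(0.8621·0.1379/116) = 0.03201.
SE(p̂₁ − p̂₂) = √(SE₁² + SE₂²) = √(0.0006964321 + 0.0010246401) = 0.04149, since the two samples are independent.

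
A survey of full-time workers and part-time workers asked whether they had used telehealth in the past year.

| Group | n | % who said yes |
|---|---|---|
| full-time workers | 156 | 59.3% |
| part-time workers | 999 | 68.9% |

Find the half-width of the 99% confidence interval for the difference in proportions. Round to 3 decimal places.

The two standard errors are √(0.5930×0.4070/156) = 0.03933 and √(0.6890×0.3110/999) = 0.01465.
Because the samples are independent, SE_diff = √(0.03933² + 0.01465²) = 0.04197.
Using z* = 2.576 for 99%, ME = 2.576 × 0.04197 = 0.10811.

0.108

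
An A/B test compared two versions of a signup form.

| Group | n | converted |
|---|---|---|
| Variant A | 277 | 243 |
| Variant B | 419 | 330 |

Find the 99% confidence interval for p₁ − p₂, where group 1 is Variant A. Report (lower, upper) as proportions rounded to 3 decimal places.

First, p̂₁ = 243/277 = 0.8773; p̂₂ = 330/419 = 0.7876.
The two standard errors are √(0.8773×0.1227/277) = 0.01971 and √(0.7876×0.2124/419) = 0.01998.
Because the samples are independent, SE_diff = √(0.01971² + 0.01998²) = 0.02807.
Using z* = 2.576 for 99%, ME = 2.576 × 0.02807 = 0.07231.
p̂₁ − p̂₂ = 0.0897; interval 0.0897 ± 0.07231 gives (0.017, 0.162).

(0.017, 0.162)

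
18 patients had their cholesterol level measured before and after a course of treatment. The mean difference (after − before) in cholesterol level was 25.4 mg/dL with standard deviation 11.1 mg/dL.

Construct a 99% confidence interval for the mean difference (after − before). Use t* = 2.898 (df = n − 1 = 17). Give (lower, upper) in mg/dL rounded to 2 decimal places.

(17.82, 32.98)

This is a matched-pairs design, so SE = s_d/√n = 11.1/√18 = 2.6163.
Margin = 2.898 × 2.6163 = 7.5820; the interval is 25.4 ± 7.5820 = (17.82, 32.98).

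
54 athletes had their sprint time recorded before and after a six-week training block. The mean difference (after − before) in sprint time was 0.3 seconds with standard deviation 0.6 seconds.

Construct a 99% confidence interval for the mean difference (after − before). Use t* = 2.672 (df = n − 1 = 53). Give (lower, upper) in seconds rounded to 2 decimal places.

This is a matched-pairs design, so SE = s_d/√n = 0.6/√54 = 0.0816.
Margin = 2.672 × 0.0816 = 0.2180; the interval is 0.3 ± 0.2180 = (0.08, 0.52).

(0.08, 0.52)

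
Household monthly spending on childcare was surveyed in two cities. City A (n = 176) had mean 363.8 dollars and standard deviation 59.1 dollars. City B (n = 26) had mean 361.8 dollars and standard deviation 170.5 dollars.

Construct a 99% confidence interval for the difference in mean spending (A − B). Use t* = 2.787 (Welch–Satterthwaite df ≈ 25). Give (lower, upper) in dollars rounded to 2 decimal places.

SE₁ = s₁/√n₁ = 59.1/√176 = 4.4548; SE₂ = 170.5/√26 = 33.4378.
Independent samples, unequal variances: SE_diff = √(SE₁² + SE₂²) = √(19.84524304 + 1118.08646884) = 33.7332.
t* = 2.787, so margin of error = 2.787 × 33.7332 = 94.0144.
Difference in means = 363.8 − 361.8 = 2.0000.
2.0000 ± 94.0144 → (-92.01, 96.01).

(-92.01, 96.01)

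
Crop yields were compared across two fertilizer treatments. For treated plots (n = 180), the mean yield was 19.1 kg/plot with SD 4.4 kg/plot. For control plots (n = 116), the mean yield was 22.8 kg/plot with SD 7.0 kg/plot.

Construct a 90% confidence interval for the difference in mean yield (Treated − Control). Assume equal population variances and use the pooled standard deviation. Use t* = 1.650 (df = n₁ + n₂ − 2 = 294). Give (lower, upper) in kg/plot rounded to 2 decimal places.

(-4.79, -2.61)

s_p = √[((n₁−1)s₁² + (n₂−1)s₂²)/(n₁+n₂−2)] = √[(179·4.4² + 115·7.0²)/294] = 5.5636.
SE = 5.5636·√(1/180 + 1/116) = 0.6624.
With t* = 1.650, margin = 1.650 × 0.6624 = 1.0930.
x̄₁ − x̄₂ = 19.1 − 22.8 = -3.7000; interval -3.7000 ± 1.0930 = (-4.79, -2.61).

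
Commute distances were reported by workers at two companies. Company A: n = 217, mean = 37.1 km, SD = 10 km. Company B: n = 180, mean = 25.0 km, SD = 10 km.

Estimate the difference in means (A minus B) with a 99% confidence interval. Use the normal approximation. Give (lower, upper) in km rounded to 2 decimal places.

(9.50, 14.70)

SE₁ = s₁/√n₁ = 10/√217 = 0.6788; SE₂ = 10/√180 = 0.7454.
Independent samples, unequal variances: SE_diff = √(SE₁² + SE₂²) = √(0.46076944 + 0.55562116) = 1.0082.
z* = 2.576, so margin of error = 2.576 × 1.0082 = 2.5971.
Difference in means = 37.1 − 25.0 = 12.1000.
12.1000 ± 2.5971 → (9.50, 14.70).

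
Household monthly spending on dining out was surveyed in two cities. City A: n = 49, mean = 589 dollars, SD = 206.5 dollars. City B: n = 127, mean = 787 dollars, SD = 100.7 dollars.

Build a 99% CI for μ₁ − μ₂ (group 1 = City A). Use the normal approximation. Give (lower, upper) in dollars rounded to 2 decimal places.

Per-group SEs: s₁/√n₁ = 206.5/√49 = 29.5000, s₂/√n₂ = 100.7/√127 = 8.9357.
Unpooled SE of the difference: √(870.25 + 79.84673449) = 30.8236.
Margin of error = z* · SE = 2.576 × 30.8236 = 79.4016.
x̄₁ − x̄₂ = 589 − 787 = -198.0000.
CI: -198.0000 ± 79.4016 = (-277.40, -118.60).

(-277.40, -118.60)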